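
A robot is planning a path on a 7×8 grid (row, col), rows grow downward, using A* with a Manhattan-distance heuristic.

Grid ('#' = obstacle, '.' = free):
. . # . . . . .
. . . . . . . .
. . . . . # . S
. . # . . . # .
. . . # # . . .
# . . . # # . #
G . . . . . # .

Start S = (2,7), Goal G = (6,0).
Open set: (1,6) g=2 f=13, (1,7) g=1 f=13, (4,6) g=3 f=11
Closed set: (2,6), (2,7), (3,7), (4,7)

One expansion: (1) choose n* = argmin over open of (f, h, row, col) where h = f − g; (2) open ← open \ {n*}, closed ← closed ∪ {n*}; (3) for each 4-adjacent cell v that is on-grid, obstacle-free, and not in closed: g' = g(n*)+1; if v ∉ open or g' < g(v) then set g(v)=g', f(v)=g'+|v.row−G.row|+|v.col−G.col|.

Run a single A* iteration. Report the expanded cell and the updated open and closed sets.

step 1: expand (4,6) (f=11, h=8) → closed; open now [(1,6) g=2 f=13, (1,7) g=1 f=13, (4,5) g=4 f=11, (5,6) g=4 f=11]

expanded=(4,6); open=[(1,6) g=2 f=13, (1,7) g=1 f=13, (4,5) g=4 f=11, (5,6) g=4 f=11]; closed=[(2,6), (2,7), (3,7), (4,6), (4,7)]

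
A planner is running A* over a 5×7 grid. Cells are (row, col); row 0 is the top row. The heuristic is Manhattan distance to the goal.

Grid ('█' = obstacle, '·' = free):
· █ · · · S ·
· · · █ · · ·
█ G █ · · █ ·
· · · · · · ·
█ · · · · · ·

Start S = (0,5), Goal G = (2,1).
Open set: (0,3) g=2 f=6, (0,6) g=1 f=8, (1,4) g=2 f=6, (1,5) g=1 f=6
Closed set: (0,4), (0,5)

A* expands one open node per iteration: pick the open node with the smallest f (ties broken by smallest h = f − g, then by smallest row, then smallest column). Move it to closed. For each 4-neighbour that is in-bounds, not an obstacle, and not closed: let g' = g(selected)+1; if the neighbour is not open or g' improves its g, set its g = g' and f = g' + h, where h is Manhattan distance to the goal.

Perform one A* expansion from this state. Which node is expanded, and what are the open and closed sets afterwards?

step 1: expand (0,3) (f=6, h=4) → closed; open now [(0,2) g=3 f=6, (0,6) g=1 f=8, (1,4) g=2 f=6, (1,5) g=1 f=6]

expanded=(0,3); open=[(0,2) g=3 f=6, (0,6) g=1 f=8, (1,4) g=2 f=6, (1,5) g=1 f=6]; closed=[(0,3), (0,4), (0,5)]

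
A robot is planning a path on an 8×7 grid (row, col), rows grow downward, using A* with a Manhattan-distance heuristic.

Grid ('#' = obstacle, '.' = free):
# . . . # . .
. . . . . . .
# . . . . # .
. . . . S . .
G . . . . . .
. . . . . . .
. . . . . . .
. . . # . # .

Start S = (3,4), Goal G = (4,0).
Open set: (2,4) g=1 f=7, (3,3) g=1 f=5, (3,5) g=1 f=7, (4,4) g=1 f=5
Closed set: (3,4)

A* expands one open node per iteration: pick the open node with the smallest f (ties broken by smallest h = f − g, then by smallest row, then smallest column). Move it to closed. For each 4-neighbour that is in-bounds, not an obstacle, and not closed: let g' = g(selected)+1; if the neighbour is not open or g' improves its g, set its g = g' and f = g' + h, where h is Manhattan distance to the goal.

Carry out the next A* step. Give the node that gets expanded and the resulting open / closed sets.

expanded=(3,3); open=[(2,3) g=2 f=7, (2,4) g=1 f=7, (3,2) g=2 f=5, (3,5) g=1 f=7, (4,3) g=2 f=5, (4,4) g=1 f=5]; closed=[(3,3), (3,4)]

step 1: expand (3,3) (f=5, h=4) → closed; open now [(2,3) g=2 f=7, (2,4) g=1 f=7, (3,2) g=2 f=5, (3,5) g=1 f=7, (4,3) g=2 f=5, (4,4) g=1 f=5]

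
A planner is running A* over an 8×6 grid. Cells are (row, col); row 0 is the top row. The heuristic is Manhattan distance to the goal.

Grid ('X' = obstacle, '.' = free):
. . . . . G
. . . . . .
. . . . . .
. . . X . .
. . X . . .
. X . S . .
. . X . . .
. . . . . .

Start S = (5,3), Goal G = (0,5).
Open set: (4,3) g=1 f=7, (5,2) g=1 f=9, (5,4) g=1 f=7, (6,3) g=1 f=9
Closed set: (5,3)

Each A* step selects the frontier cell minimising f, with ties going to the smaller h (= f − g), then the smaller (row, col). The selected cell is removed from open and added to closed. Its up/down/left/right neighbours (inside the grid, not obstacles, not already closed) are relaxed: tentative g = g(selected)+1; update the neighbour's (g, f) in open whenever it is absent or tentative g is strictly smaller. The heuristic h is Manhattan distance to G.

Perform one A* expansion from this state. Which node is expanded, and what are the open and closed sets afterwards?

step 1: expand (4,3) (f=7, h=6) → closed; open now [(4,4) g=2 f=7, (5,2) g=1 f=9, (5,4) g=1 f=7, (6,3) g=1 f=9]

expanded=(4,3); open=[(4,4) g=2 f=7, (5,2) g=1 f=9, (5,4) g=1 f=7, (6,3) g=1 f=9]; closed=[(4,3), (5,3)]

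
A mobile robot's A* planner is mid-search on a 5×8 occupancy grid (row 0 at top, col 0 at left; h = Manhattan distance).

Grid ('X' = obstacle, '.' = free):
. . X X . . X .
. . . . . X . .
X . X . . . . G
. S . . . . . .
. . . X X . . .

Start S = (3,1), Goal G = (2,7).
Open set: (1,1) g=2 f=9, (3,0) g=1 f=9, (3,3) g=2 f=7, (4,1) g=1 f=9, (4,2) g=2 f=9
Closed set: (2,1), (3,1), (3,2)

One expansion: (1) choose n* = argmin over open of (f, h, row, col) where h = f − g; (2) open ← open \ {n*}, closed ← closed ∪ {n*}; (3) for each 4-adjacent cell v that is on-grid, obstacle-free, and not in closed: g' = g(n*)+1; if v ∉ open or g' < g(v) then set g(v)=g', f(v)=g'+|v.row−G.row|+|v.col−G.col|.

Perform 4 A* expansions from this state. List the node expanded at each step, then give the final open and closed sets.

order=[(3,3) → (2,3) → (2,4) → (2,5)]; open=[(1,1) g=2 f=9, (1,3) g=4 f=9, (1,4) g=5 f=9, (2,6) g=6 f=7, (3,0) g=1 f=9, (3,4) g=3 f=7, (3,5) g=6 f=9, (4,1) g=1 f=9, (4,2) g=2 f=9]; closed=[(2,1), (2,3), (2,4), (2,5), (3,1), (3,2), (3,3)]

step 1: expand (3,3) (f=7, h=5) → closed; open now [(1,1) g=2 f=9, (2,3) g=3 f=7, (3,0) g=1 f=9, (3,4) g=3 f=7, (4,1) g=1 f=9, (4,2) g=2 f=9]
step 2: expand (2,3) (f=7, h=4) → closed; open now [(1,1) g=2 f=9, (1,3) g=4 f=9, (2,4) g=4 f=7, (3,0) g=1 f=9, (3,4) g=3 f=7, (4,1) g=1 f=9, (4,2) g=2 f=9]
step 3: expand (2,4) (f=7, h=3) → closed; open now [(1,1) g=2 f=9, (1,3) g=4 f=9, (1,4) g=5 f=9, (2,5) g=5 f=7, (3,0) g=1 f=9, (3,4) g=3 f=7, (4,1) g=1 f=9, (4,2) g=2 f=9]
step 4: expand (2,5) (f=7, h=2) → closed; open now [(1,1) g=2 f=9, (1,3) g=4 f=9, (1,4) g=5 f=9, (2,6) g=6 f=7, (3,0) g=1 f=9, (3,4) g=3 f=7, (3,5) g=6 f=9, (4,1) g=1 f=9, (4,2) g=2 f=9]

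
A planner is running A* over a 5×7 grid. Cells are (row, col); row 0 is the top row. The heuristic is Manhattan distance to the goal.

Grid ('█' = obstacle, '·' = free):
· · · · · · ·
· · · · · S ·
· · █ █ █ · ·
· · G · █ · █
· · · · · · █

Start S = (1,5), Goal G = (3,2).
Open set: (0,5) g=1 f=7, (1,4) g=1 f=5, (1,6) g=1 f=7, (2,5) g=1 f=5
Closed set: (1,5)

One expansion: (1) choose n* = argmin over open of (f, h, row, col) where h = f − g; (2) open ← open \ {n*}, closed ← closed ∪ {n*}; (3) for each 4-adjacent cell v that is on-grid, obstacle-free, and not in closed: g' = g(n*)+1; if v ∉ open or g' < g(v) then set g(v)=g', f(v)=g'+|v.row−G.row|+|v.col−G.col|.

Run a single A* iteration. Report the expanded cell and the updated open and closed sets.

step 1: expand (1,4) (f=5, h=4) → closed; open now [(0,4) g=2 f=7, (0,5) g=1 f=7, (1,3) g=2 f=5, (1,6) g=1 f=7, (2,5) g=1 f=5]

expanded=(1,4); open=[(0,4) g=2 f=7, (0,5) g=1 f=7, (1,3) g=2 f=5, (1,6) g=1 f=7, (2,5) g=1 f=5]; closed=[(1,4), (1,5)]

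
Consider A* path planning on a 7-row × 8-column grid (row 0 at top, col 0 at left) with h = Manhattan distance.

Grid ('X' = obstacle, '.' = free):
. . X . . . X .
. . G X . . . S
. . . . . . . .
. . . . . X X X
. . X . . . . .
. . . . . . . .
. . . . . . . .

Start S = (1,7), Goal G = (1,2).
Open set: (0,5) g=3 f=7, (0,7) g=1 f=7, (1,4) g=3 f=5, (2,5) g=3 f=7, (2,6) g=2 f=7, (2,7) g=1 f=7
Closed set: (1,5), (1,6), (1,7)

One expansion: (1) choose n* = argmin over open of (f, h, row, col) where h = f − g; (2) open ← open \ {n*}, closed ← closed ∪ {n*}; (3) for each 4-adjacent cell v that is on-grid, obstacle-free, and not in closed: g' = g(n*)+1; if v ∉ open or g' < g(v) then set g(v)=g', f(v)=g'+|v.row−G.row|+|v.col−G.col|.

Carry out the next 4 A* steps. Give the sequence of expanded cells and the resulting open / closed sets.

step 1: expand (1,4) (f=5, h=2) → closed; open now [(0,4) g=4 f=7, (0,5) g=3 f=7, (0,7) g=1 f=7, (2,4) g=4 f=7, (2,5) g=3 f=7, (2,6) g=2 f=7, (2,7) g=1 f=7]
step 2: expand (0,4) (f=7, h=3) → closed; open now [(0,3) g=5 f=7, (0,5) g=3 f=7, (0,7) g=1 f=7, (2,4) g=4 f=7, (2,5) g=3 f=7, (2,6) g=2 f=7, (2,7) g=1 f=7]
step 3: expand (0,3) (f=7, h=2) → closed; open now [(0,5) g=3 f=7, (0,7) g=1 f=7, (2,4) g=4 f=7, (2,5) g=3 f=7, (2,6) g=2 f=7, (2,7) g=1 f=7]
step 4: expand (2,4) (f=7, h=3) → closed; open now [(0,5) g=3 f=7, (0,7) g=1 f=7, (2,3) g=5 f=7, (2,5) g=3 f=7, (2,6) g=2 f=7, (2,7) g=1 f=7, (3,4) g=5 f=9]

order=[(1,4) → (0,4) → (0,3) → (2,4)]; open=[(0,5) g=3 f=7, (0,7) g=1 f=7, (2,3) g=5 f=7, (2,5) g=3 f=7, (2,6) g=2 f=7, (2,7) g=1 f=7, (3,4) g=5 f=9]; closed=[(0,3), (0,4), (1,4), (1,5), (1,6), (1,7), (2,4)]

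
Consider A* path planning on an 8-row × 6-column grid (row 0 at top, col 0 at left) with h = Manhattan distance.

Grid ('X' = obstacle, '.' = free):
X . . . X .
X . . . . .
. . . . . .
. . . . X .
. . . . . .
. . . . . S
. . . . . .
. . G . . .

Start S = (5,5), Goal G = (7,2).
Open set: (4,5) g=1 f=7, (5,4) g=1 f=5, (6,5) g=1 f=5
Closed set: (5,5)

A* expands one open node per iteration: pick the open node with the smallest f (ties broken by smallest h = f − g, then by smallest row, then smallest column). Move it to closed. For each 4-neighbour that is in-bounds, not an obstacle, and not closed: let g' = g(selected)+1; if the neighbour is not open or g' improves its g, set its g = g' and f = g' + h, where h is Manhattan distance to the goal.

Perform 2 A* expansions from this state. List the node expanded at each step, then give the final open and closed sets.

order=[(5,4) → (5,3)]; open=[(4,3) g=3 f=7, (4,4) g=2 f=7, (4,5) g=1 f=7, (5,2) g=3 f=5, (6,3) g=3 f=5, (6,4) g=2 f=5, (6,5) g=1 f=5]; closed=[(5,3), (5,4), (5,5)]

step 1: expand (5,4) (f=5, h=4) → closed; open now [(4,4) g=2 f=7, (4,5) g=1 f=7, (5,3) g=2 f=5, (6,4) g=2 f=5, (6,5) g=1 f=5]
step 2: expand (5,3) (f=5, h=3) → closed; open now [(4,3) g=3 f=7, (4,4) g=2 f=7, (4,5) g=1 f=7, (5,2) g=3 f=5, (6,3) g=3 f=5, (6,4) g=2 f=5, (6,5) g=1 f=5]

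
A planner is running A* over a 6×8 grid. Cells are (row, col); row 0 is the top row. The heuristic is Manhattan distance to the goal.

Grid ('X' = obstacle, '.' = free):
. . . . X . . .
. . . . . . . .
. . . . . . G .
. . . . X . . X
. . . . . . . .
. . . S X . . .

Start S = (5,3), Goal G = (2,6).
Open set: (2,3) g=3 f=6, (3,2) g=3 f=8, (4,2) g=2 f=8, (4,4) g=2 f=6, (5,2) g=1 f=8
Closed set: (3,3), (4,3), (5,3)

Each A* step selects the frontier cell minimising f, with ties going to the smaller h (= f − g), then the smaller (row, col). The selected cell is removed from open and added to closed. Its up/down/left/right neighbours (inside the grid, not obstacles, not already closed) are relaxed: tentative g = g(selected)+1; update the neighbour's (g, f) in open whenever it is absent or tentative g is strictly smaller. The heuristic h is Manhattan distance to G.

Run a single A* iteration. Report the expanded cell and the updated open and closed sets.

step 1: expand (2,3) (f=6, h=3) → closed; open now [(1,3) g=4 f=8, (2,2) g=4 f=8, (2,4) g=4 f=6, (3,2) g=3 f=8, (4,2) g=2 f=8, (4,4) g=2 f=6, (5,2) g=1 f=8]

expanded=(2,3); open=[(1,3) g=4 f=8, (2,2) g=4 f=8, (2,4) g=4 f=6, (3,2) g=3 f=8, (4,2) g=2 f=8, (4,4) g=2 f=6, (5,2) g=1 f=8]; closed=[(2,3), (3,3), (4,3), (5,3)]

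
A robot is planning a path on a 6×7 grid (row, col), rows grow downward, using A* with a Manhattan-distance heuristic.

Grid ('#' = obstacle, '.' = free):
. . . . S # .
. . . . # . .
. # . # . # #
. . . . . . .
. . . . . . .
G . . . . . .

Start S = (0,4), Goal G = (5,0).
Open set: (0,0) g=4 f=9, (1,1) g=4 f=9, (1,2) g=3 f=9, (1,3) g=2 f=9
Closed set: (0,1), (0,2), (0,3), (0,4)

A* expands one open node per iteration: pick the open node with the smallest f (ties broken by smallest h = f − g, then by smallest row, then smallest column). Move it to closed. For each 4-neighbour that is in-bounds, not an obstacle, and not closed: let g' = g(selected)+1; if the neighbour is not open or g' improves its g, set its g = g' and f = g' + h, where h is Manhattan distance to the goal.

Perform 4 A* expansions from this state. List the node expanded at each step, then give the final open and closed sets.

step 1: expand (0,0) (f=9, h=5) → closed; open now [(1,0) g=5 f=9, (1,1) g=4 f=9, (1,2) g=3 f=9, (1,3) g=2 f=9]
step 2: expand (1,0) (f=9, h=4) → closed; open now [(1,1) g=4 f=9, (1,2) g=3 f=9, (1,3) g=2 f=9, (2,0) g=6 f=9]
step 3: expand (2,0) (f=9, h=3) → closed; open now [(1,1) g=4 f=9, (1,2) g=3 f=9, (1,3) g=2 f=9, (3,0) g=7 f=9]
step 4: expand (3,0) (f=9, h=2) → closed; open now [(1,1) g=4 f=9, (1,2) g=3 f=9, (1,3) g=2 f=9, (3,1) g=8 f=11, (4,0) g=8 f=9]

order=[(0,0) → (1,0) → (2,0) → (3,0)]; open=[(1,1) g=4 f=9, (1,2) g=3 f=9, (1,3) g=2 f=9, (3,1) g=8 f=11, (4,0) g=8 f=9]; closed=[(0,0), (0,1), (0,2), (0,3), (0,4), (1,0), (2,0), (3,0)]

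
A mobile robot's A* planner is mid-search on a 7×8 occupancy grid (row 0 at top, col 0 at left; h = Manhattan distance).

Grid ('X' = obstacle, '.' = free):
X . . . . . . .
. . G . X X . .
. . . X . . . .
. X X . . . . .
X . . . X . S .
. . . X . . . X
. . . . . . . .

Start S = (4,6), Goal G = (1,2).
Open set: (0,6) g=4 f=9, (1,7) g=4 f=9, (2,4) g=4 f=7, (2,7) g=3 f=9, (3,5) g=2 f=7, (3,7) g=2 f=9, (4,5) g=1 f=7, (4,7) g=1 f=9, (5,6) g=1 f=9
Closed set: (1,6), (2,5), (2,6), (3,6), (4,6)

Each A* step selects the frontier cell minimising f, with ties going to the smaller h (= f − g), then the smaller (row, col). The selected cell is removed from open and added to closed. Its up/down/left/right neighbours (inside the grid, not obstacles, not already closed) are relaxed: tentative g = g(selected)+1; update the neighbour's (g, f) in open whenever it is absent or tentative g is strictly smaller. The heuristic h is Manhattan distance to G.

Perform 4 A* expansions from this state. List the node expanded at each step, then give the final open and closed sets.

step 1: expand (2,4) (f=7, h=3) → closed; open now [(0,6) g=4 f=9, (1,7) g=4 f=9, (2,7) g=3 f=9, (3,4) g=5 f=9, (3,5) g=2 f=7, (3,7) g=2 f=9, (4,5) g=1 f=7, (4,7) g=1 f=9, (5,6) g=1 f=9]
step 2: expand (3,5) (f=7, h=5) → closed; open now [(0,6) g=4 f=9, (1,7) g=4 f=9, (2,7) g=3 f=9, (3,4) g=3 f=7, (3,7) g=2 f=9, (4,5) g=1 f=7, (4,7) g=1 f=9, (5,6) g=1 f=9]
step 3: expand (3,4) (f=7, h=4) → closed; open now [(0,6) g=4 f=9, (1,7) g=4 f=9, (2,7) g=3 f=9, (3,3) g=4 f=7, (3,7) g=2 f=9, (4,5) g=1 f=7, (4,7) g=1 f=9, (5,6) g=1 f=9]
step 4: expand (3,3) (f=7, h=3) → closed; open now [(0,6) g=4 f=9, (1,7) g=4 f=9, (2,7) g=3 f=9, (3,7) g=2 f=9, (4,3) g=5 f=9, (4,5) g=1 f=7, (4,7) g=1 f=9, (5,6) g=1 f=9]

order=[(2,4) → (3,5) → (3,4) → (3,3)]; open=[(0,6) g=4 f=9, (1,7) g=4 f=9, (2,7) g=3 f=9, (3,7) g=2 f=9, (4,3) g=5 f=9, (4,5) g=1 f=7, (4,7) g=1 f=9, (5,6) g=1 f=9]; closed=[(1,6), (2,4), (2,5), (2,6), (3,3), (3,4), (3,5), (3,6), (4,6)]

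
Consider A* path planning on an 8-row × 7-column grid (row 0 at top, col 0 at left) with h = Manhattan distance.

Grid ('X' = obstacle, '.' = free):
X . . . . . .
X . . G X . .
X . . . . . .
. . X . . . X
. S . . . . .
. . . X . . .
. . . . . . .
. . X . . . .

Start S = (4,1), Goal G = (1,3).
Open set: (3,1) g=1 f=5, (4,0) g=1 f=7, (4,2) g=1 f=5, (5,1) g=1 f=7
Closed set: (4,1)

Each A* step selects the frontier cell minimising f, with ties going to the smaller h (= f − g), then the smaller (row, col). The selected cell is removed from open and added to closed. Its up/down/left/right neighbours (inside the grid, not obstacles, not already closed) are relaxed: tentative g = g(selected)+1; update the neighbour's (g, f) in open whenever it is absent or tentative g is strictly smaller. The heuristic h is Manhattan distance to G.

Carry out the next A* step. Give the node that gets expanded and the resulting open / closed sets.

expanded=(3,1); open=[(2,1) g=2 f=5, (3,0) g=2 f=7, (4,0) g=1 f=7, (4,2) g=1 f=5, (5,1) g=1 f=7]; closed=[(3,1), (4,1)]

step 1: expand (3,1) (f=5, h=4) → closed; open now [(2,1) g=2 f=5, (3,0) g=2 f=7, (4,0) g=1 f=7, (4,2) g=1 f=5, (5,1) g=1 f=7]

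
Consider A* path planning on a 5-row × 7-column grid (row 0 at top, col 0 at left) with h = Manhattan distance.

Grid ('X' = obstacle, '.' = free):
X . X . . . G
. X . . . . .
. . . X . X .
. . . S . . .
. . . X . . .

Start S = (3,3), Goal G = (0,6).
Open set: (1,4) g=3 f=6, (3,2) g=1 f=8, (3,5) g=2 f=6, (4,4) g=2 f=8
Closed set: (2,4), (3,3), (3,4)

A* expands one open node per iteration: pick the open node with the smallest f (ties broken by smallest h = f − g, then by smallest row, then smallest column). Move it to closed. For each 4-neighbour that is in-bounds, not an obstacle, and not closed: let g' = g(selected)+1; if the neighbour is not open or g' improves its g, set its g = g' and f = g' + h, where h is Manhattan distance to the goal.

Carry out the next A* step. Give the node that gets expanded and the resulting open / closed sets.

step 1: expand (1,4) (f=6, h=3) → closed; open now [(0,4) g=4 f=6, (1,3) g=4 f=8, (1,5) g=4 f=6, (3,2) g=1 f=8, (3,5) g=2 f=6, (4,4) g=2 f=8]

expanded=(1,4); open=[(0,4) g=4 f=6, (1,3) g=4 f=8, (1,5) g=4 f=6, (3,2) g=1 f=8, (3,5) g=2 f=6, (4,4) g=2 f=8]; closed=[(1,4), (2,4), (3,3), (3,4)]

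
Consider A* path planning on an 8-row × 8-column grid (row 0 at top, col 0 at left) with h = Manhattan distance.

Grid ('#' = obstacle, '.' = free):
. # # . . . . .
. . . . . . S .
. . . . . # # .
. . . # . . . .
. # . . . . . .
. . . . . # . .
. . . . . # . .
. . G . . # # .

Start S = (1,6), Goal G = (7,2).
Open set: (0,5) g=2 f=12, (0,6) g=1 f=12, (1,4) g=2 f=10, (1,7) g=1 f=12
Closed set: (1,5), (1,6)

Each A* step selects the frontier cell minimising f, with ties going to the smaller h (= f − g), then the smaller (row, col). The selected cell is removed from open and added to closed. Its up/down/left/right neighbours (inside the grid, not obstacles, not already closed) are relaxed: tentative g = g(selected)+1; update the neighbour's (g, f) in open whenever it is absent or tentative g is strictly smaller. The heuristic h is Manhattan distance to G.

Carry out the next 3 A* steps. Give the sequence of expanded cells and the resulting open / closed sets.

order=[(1,4) → (1,3) → (1,2)]; open=[(0,3) g=4 f=12, (0,4) g=3 f=12, (0,5) g=2 f=12, (0,6) g=1 f=12, (1,1) g=5 f=12, (1,7) g=1 f=12, (2,2) g=5 f=10, (2,3) g=4 f=10, (2,4) g=3 f=10]; closed=[(1,2), (1,3), (1,4), (1,5), (1,6)]

step 1: expand (1,4) (f=10, h=8) → closed; open now [(0,4) g=3 f=12, (0,5) g=2 f=12, (0,6) g=1 f=12, (1,3) g=3 f=10, (1,7) g=1 f=12, (2,4) g=3 f=10]
step 2: expand (1,3) (f=10, h=7) → closed; open now [(0,3) g=4 f=12, (0,4) g=3 f=12, (0,5) g=2 f=12, (0,6) g=1 f=12, (1,2) g=4 f=10, (1,7) g=1 f=12, (2,3) g=4 f=10, (2,4) g=3 f=10]
step 3: expand (1,2) (f=10, h=6) → closed; open now [(0,3) g=4 f=12, (0,4) g=3 f=12, (0,5) g=2 f=12, (0,6) g=1 f=12, (1,1) g=5 f=12, (1,7) g=1 f=12, (2,2) g=5 f=10, (2,3) g=4 f=10, (2,4) g=3 f=10]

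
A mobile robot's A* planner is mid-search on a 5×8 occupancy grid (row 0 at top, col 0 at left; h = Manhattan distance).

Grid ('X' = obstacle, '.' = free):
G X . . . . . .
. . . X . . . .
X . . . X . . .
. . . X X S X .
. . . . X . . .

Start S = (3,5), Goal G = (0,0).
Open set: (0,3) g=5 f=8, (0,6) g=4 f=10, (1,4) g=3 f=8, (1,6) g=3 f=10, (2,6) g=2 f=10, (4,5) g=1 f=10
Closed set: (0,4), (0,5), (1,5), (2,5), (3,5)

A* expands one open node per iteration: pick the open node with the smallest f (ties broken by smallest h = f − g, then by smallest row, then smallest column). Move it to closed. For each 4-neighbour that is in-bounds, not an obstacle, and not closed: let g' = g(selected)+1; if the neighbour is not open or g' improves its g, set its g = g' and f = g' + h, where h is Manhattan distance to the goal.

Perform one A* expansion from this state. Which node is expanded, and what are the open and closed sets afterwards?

step 1: expand (0,3) (f=8, h=3) → closed; open now [(0,2) g=6 f=8, (0,6) g=4 f=10, (1,4) g=3 f=8, (1,6) g=3 f=10, (2,6) g=2 f=10, (4,5) g=1 f=10]

expanded=(0,3); open=[(0,2) g=6 f=8, (0,6) g=4 f=10, (1,4) g=3 f=8, (1,6) g=3 f=10, (2,6) g=2 f=10, (4,5) g=1 f=10]; closed=[(0,3), (0,4), (0,5), (1,5), (2,5), (3,5)]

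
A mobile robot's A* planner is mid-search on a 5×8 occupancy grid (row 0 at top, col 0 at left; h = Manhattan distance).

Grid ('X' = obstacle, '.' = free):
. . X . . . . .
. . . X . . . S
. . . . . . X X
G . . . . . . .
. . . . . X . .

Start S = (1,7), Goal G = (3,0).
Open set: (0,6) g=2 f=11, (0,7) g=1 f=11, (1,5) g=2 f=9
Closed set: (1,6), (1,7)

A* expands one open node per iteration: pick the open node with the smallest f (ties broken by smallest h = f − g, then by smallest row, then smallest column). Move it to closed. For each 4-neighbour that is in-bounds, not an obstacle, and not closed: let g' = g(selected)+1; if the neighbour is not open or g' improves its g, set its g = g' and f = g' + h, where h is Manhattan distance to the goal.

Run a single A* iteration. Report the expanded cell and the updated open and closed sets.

step 1: expand (1,5) (f=9, h=7) → closed; open now [(0,5) g=3 f=11, (0,6) g=2 f=11, (0,7) g=1 f=11, (1,4) g=3 f=9, (2,5) g=3 f=9]

expanded=(1,5); open=[(0,5) g=3 f=11, (0,6) g=2 f=11, (0,7) g=1 f=11, (1,4) g=3 f=9, (2,5) g=3 f=9]; closed=[(1,5), (1,6), (1,7)]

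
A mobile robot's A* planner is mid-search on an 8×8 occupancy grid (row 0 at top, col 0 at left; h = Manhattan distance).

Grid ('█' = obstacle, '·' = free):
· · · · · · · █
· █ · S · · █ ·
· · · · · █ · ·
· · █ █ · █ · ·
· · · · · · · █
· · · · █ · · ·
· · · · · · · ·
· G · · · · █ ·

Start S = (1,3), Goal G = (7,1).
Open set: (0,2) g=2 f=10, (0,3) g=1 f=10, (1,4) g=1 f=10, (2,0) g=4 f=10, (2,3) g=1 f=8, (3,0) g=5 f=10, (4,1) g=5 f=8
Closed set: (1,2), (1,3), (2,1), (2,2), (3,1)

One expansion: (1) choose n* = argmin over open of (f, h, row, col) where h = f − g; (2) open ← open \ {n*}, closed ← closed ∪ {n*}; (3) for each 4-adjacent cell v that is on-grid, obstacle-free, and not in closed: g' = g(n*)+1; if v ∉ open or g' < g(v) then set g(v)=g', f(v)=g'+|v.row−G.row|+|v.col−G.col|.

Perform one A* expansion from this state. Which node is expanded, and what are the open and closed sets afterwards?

expanded=(4,1); open=[(0,2) g=2 f=10, (0,3) g=1 f=10, (1,4) g=1 f=10, (2,0) g=4 f=10, (2,3) g=1 f=8, (3,0) g=5 f=10, (4,0) g=6 f=10, (4,2) g=6 f=10, (5,1) g=6 f=8]; closed=[(1,2), (1,3), (2,1), (2,2), (3,1), (4,1)]

step 1: expand (4,1) (f=8, h=3) → closed; open now [(0,2) g=2 f=10, (0,3) g=1 f=10, (1,4) g=1 f=10, (2,0) g=4 f=10, (2,3) g=1 f=8, (3,0) g=5 f=10, (4,0) g=6 f=10, (4,2) g=6 f=10, (5,1) g=6 f=8]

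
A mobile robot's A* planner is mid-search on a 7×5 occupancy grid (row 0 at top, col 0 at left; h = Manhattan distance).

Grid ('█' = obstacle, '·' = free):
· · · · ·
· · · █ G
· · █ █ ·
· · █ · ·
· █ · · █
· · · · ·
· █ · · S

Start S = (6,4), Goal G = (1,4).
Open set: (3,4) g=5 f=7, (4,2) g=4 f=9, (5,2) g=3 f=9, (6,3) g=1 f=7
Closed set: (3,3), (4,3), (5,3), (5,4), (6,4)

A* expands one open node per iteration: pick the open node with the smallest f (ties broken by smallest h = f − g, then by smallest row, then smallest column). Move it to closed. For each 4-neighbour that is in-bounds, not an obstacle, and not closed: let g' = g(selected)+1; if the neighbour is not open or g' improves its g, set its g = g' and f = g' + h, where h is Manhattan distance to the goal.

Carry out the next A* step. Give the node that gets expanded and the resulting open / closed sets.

expanded=(3,4); open=[(2,4) g=6 f=7, (4,2) g=4 f=9, (5,2) g=3 f=9, (6,3) g=1 f=7]; closed=[(3,3), (3,4), (4,3), (5,3), (5,4), (6,4)]

step 1: expand (3,4) (f=7, h=2) → closed; open now [(2,4) g=6 f=7, (4,2) g=4 f=9, (5,2) g=3 f=9, (6,3) g=1 f=7]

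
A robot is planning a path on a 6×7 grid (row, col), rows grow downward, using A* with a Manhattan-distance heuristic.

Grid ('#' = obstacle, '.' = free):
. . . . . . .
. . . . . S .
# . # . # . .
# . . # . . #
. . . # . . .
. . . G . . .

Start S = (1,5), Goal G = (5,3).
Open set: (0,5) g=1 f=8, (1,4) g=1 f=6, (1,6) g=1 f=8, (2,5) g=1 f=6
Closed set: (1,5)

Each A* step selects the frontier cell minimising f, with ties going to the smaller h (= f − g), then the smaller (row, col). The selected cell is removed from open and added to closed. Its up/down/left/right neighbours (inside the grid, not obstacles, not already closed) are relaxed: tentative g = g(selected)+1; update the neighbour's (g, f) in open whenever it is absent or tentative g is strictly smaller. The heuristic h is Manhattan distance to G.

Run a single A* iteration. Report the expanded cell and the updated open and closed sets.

step 1: expand (1,4) (f=6, h=5) → closed; open now [(0,4) g=2 f=8, (0,5) g=1 f=8, (1,3) g=2 f=6, (1,6) g=1 f=8, (2,5) g=1 f=6]

expanded=(1,4); open=[(0,4) g=2 f=8, (0,5) g=1 f=8, (1,3) g=2 f=6, (1,6) g=1 f=8, (2,5) g=1 f=6]; closed=[(1,4), (1,5)]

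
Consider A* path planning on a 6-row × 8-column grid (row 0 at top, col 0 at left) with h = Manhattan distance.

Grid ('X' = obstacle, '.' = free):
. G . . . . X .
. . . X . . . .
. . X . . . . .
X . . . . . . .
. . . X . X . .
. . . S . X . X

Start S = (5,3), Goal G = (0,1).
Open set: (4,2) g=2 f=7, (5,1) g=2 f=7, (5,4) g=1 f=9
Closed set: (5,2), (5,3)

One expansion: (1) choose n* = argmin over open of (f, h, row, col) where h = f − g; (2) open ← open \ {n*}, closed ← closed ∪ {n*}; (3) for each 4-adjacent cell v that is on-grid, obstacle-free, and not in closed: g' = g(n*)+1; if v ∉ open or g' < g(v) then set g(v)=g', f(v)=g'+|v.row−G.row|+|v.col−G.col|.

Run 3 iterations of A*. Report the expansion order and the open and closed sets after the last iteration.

order=[(4,2) → (3,2) → (3,1)]; open=[(2,1) g=5 f=7, (3,3) g=4 f=9, (4,1) g=3 f=7, (5,1) g=2 f=7, (5,4) g=1 f=9]; closed=[(3,1), (3,2), (4,2), (5,2), (5,3)]

step 1: expand (4,2) (f=7, h=5) → closed; open now [(3,2) g=3 f=7, (4,1) g=3 f=7, (5,1) g=2 f=7, (5,4) g=1 f=9]
step 2: expand (3,2) (f=7, h=4) → closed; open now [(3,1) g=4 f=7, (3,3) g=4 f=9, (4,1) g=3 f=7, (5,1) g=2 f=7, (5,4) g=1 f=9]
step 3: expand (3,1) (f=7, h=3) → closed; open now [(2,1) g=5 f=7, (3,3) g=4 f=9, (4,1) g=3 f=7, (5,1) g=2 f=7, (5,4) g=1 f=9]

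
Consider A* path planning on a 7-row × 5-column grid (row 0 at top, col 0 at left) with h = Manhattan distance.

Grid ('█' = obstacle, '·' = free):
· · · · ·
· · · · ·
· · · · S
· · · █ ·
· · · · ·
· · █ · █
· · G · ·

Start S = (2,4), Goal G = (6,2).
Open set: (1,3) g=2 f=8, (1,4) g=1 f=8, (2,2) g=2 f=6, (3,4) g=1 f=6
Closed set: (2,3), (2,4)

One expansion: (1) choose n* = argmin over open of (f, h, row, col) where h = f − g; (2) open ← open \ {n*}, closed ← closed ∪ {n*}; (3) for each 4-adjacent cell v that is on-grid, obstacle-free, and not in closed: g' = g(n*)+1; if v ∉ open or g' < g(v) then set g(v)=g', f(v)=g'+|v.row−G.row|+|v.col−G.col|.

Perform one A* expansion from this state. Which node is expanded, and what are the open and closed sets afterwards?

step 1: expand (2,2) (f=6, h=4) → closed; open now [(1,2) g=3 f=8, (1,3) g=2 f=8, (1,4) g=1 f=8, (2,1) g=3 f=8, (3,2) g=3 f=6, (3,4) g=1 f=6]

expanded=(2,2); open=[(1,2) g=3 f=8, (1,3) g=2 f=8, (1,4) g=1 f=8, (2,1) g=3 f=8, (3,2) g=3 f=6, (3,4) g=1 f=6]; closed=[(2,2), (2,3), (2,4)]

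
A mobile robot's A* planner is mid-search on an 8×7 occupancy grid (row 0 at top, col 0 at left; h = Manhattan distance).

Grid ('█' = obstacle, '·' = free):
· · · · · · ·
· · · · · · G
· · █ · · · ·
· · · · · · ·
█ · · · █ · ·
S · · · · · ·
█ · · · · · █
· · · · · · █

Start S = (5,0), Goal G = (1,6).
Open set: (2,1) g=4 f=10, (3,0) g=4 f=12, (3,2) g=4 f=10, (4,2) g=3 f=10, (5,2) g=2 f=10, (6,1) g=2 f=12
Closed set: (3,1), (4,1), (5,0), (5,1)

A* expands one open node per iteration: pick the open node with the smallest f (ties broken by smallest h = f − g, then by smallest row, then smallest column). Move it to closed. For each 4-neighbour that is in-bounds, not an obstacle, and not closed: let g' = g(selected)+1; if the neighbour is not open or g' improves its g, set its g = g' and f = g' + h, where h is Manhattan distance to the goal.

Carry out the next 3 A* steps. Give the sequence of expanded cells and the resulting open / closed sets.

step 1: expand (2,1) (f=10, h=6) → closed; open now [(1,1) g=5 f=10, (2,0) g=5 f=12, (3,0) g=4 f=12, (3,2) g=4 f=10, (4,2) g=3 f=10, (5,2) g=2 f=10, (6,1) g=2 f=12]
step 2: expand (1,1) (f=10, h=5) → closed; open now [(0,1) g=6 f=12, (1,0) g=6 f=12, (1,2) g=6 f=10, (2,0) g=5 f=12, (3,0) g=4 f=12, (3,2) g=4 f=10, (4,2) g=3 f=10, (5,2) g=2 f=10, (6,1) g=2 f=12]
step 3: expand (1,2) (f=10, h=4) → closed; open now [(0,1) g=6 f=12, (0,2) g=7 f=12, (1,0) g=6 f=12, (1,3) g=7 f=10, (2,0) g=5 f=12, (3,0) g=4 f=12, (3,2) g=4 f=10, (4,2) g=3 f=10, (5,2) g=2 f=10, (6,1) g=2 f=12]

order=[(2,1) → (1,1) → (1,2)]; open=[(0,1) g=6 f=12, (0,2) g=7 f=12, (1,0) g=6 f=12, (1,3) g=7 f=10, (2,0) g=5 f=12, (3,0) g=4 f=12, (3,2) g=4 f=10, (4,2) g=3 f=10, (5,2) g=2 f=10, (6,1) g=2 f=12]; closed=[(1,1), (1,2), (2,1), (3,1), (4,1), (5,0), (5,1)]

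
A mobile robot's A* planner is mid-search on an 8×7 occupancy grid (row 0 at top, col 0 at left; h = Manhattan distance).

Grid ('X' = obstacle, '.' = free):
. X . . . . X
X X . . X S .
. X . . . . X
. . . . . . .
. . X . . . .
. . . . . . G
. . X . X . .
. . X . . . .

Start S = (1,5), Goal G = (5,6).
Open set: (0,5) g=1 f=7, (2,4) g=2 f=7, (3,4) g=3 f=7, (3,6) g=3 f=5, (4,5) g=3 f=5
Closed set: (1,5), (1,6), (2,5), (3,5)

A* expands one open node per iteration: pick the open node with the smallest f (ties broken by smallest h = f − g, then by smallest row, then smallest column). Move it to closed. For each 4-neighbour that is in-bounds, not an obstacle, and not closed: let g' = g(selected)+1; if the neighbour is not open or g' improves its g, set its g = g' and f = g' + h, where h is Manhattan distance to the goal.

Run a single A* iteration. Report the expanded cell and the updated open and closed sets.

step 1: expand (3,6) (f=5, h=2) → closed; open now [(0,5) g=1 f=7, (2,4) g=2 f=7, (3,4) g=3 f=7, (4,5) g=3 f=5, (4,6) g=4 f=5]

expanded=(3,6); open=[(0,5) g=1 f=7, (2,4) g=2 f=7, (3,4) g=3 f=7, (4,5) g=3 f=5, (4,6) g=4 f=5]; closed=[(1,5), (1,6), (2,5), (3,5), (3,6)]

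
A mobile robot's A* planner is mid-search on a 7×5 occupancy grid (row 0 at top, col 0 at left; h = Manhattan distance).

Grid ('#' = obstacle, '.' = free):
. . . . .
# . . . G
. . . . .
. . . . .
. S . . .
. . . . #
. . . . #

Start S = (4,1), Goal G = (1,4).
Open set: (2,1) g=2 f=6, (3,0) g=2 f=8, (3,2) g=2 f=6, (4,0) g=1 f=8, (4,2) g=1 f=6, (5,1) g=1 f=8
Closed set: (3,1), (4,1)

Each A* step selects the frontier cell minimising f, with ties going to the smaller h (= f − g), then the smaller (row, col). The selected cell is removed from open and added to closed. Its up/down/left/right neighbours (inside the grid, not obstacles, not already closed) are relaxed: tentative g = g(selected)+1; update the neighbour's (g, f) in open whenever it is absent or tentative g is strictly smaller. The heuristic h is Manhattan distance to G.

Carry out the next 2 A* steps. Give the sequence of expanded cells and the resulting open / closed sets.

step 1: expand (2,1) (f=6, h=4) → closed; open now [(1,1) g=3 f=6, (2,0) g=3 f=8, (2,2) g=3 f=6, (3,0) g=2 f=8, (3,2) g=2 f=6, (4,0) g=1 f=8, (4,2) g=1 f=6, (5,1) g=1 f=8]
step 2: expand (1,1) (f=6, h=3) → closed; open now [(0,1) g=4 f=8, (1,2) g=4 f=6, (2,0) g=3 f=8, (2,2) g=3 f=6, (3,0) g=2 f=8, (3,2) g=2 f=6, (4,0) g=1 f=8, (4,2) g=1 f=6, (5,1) g=1 f=8]

order=[(2,1) → (1,1)]; open=[(0,1) g=4 f=8, (1,2) g=4 f=6, (2,0) g=3 f=8, (2,2) g=3 f=6, (3,0) g=2 f=8, (3,2) g=2 f=6, (4,0) g=1 f=8, (4,2) g=1 f=6, (5,1) g=1 f=8]; closed=[(1,1), (2,1), (3,1), (4,1)]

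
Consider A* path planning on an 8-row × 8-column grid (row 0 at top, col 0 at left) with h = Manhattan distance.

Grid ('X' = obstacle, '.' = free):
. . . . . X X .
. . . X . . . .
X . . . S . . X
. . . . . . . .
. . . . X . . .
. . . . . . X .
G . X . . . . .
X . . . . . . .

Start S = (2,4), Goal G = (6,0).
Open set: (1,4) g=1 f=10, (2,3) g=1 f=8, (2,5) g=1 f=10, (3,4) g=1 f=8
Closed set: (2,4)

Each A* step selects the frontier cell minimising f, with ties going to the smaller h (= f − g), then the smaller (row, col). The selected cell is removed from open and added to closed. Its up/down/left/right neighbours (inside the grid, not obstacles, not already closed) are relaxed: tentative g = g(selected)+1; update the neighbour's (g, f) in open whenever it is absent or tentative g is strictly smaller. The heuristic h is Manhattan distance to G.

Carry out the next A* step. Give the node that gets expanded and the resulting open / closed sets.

expanded=(2,3); open=[(1,4) g=1 f=10, (2,2) g=2 f=8, (2,5) g=1 f=10, (3,3) g=2 f=8, (3,4) g=1 f=8]; closed=[(2,3), (2,4)]

step 1: expand (2,3) (f=8, h=7) → closed; open now [(1,4) g=1 f=10, (2,2) g=2 f=8, (2,5) g=1 f=10, (3,3) g=2 f=8, (3,4) g=1 f=8]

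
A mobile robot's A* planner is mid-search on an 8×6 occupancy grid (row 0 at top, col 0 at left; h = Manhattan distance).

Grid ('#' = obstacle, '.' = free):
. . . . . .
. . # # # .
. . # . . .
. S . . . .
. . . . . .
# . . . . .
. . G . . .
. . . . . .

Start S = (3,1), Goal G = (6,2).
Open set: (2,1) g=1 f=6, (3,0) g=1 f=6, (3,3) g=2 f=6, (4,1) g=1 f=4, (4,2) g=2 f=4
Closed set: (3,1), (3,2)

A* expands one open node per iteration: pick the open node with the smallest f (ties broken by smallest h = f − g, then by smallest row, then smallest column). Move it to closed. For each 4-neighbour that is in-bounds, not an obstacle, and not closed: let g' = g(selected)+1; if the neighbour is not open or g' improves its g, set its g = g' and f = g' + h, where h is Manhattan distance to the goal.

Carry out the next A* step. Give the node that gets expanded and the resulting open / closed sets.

expanded=(4,2); open=[(2,1) g=1 f=6, (3,0) g=1 f=6, (3,3) g=2 f=6, (4,1) g=1 f=4, (4,3) g=3 f=6, (5,2) g=3 f=4]; closed=[(3,1), (3,2), (4,2)]

step 1: expand (4,2) (f=4, h=2) → closed; open now [(2,1) g=1 f=6, (3,0) g=1 f=6, (3,3) g=2 f=6, (4,1) g=1 f=4, (4,3) g=3 f=6, (5,2) g=3 f=4]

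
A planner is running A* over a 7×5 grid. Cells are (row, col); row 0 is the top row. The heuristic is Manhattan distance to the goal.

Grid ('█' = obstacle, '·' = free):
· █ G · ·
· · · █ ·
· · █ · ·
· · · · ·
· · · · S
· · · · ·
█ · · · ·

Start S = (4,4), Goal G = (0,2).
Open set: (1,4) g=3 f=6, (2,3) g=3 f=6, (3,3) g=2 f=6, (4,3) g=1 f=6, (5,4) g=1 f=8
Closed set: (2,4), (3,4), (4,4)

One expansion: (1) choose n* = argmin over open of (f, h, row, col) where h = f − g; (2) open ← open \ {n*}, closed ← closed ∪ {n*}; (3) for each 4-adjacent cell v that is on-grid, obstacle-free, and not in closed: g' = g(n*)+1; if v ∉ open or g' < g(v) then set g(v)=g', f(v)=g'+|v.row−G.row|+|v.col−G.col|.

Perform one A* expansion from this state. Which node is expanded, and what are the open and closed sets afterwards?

step 1: expand (1,4) (f=6, h=3) → closed; open now [(0,4) g=4 f=6, (2,3) g=3 f=6, (3,3) g=2 f=6, (4,3) g=1 f=6, (5,4) g=1 f=8]

expanded=(1,4); open=[(0,4) g=4 f=6, (2,3) g=3 f=6, (3,3) g=2 f=6, (4,3) g=1 f=6, (5,4) g=1 f=8]; closed=[(1,4), (2,4), (3,4), (4,4)]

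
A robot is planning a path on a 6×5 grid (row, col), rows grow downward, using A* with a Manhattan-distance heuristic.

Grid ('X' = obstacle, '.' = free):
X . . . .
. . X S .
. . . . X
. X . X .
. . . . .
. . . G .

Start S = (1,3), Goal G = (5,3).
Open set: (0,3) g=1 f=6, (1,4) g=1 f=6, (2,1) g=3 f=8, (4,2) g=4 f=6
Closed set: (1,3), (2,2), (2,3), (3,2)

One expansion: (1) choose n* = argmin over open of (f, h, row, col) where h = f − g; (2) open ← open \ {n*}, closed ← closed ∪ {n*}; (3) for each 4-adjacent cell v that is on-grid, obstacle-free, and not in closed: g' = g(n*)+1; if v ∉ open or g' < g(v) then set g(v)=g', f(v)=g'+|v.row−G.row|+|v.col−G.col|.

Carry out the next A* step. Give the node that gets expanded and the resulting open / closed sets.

step 1: expand (4,2) (f=6, h=2) → closed; open now [(0,3) g=1 f=6, (1,4) g=1 f=6, (2,1) g=3 f=8, (4,1) g=5 f=8, (4,3) g=5 f=6, (5,2) g=5 f=6]

expanded=(4,2); open=[(0,3) g=1 f=6, (1,4) g=1 f=6, (2,1) g=3 f=8, (4,1) g=5 f=8, (4,3) g=5 f=6, (5,2) g=5 f=6]; closed=[(1,3), (2,2), (2,3), (3,2), (4,2)]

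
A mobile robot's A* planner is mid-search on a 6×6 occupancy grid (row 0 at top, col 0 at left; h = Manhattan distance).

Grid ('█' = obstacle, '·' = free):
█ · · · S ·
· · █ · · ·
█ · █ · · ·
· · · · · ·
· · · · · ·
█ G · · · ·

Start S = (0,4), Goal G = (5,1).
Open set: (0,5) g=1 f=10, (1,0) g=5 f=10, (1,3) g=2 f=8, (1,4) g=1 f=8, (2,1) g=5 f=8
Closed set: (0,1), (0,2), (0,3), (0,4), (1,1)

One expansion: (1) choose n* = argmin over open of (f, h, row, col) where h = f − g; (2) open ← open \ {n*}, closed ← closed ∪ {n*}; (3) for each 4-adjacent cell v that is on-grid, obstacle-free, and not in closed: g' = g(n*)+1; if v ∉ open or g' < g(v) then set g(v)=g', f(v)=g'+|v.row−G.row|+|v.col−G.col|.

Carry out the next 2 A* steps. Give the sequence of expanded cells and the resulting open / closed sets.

step 1: expand (2,1) (f=8, h=3) → closed; open now [(0,5) g=1 f=10, (1,0) g=5 f=10, (1,3) g=2 f=8, (1,4) g=1 f=8, (3,1) g=6 f=8]
step 2: expand (3,1) (f=8, h=2) → closed; open now [(0,5) g=1 f=10, (1,0) g=5 f=10, (1,3) g=2 f=8, (1,4) g=1 f=8, (3,0) g=7 f=10, (3,2) g=7 f=10, (4,1) g=7 f=8]

order=[(2,1) → (3,1)]; open=[(0,5) g=1 f=10, (1,0) g=5 f=10, (1,3) g=2 f=8, (1,4) g=1 f=8, (3,0) g=7 f=10, (3,2) g=7 f=10, (4,1) g=7 f=8]; closed=[(0,1), (0,2), (0,3), (0,4), (1,1), (2,1), (3,1)]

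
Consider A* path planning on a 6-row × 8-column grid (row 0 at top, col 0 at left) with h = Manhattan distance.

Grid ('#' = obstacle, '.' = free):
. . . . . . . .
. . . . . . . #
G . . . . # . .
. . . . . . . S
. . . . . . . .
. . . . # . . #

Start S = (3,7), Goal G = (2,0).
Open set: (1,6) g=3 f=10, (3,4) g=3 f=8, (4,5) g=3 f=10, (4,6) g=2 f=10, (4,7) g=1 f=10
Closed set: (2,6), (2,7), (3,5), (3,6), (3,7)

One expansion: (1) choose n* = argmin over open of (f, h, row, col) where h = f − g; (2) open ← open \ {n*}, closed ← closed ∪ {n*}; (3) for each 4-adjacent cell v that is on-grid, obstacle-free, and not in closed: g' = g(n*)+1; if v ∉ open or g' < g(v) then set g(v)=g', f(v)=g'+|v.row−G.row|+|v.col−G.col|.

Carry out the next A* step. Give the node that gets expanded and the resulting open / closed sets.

expanded=(3,4); open=[(1,6) g=3 f=10, (2,4) g=4 f=8, (3,3) g=4 f=8, (4,4) g=4 f=10, (4,5) g=3 f=10, (4,6) g=2 f=10, (4,7) g=1 f=10]; closed=[(2,6), (2,7), (3,4), (3,5), (3,6), (3,7)]

step 1: expand (3,4) (f=8, h=5) → closed; open now [(1,6) g=3 f=10, (2,4) g=4 f=8, (3,3) g=4 f=8, (4,4) g=4 f=10, (4,5) g=3 f=10, (4,6) g=2 f=10, (4,7) g=1 f=10]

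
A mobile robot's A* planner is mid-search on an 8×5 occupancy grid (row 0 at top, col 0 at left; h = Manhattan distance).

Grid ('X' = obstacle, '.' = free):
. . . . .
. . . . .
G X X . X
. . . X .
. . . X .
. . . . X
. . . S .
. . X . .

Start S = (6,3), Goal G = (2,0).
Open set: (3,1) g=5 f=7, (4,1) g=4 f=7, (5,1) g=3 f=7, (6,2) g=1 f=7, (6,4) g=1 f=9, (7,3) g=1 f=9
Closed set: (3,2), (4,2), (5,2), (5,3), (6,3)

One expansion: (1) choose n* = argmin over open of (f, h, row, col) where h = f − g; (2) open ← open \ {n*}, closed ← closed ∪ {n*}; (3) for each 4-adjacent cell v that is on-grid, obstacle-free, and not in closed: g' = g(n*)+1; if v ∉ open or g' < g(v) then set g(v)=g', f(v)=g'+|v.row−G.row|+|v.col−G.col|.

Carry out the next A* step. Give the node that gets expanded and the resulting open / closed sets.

step 1: expand (3,1) (f=7, h=2) → closed; open now [(3,0) g=6 f=7, (4,1) g=4 f=7, (5,1) g=3 f=7, (6,2) g=1 f=7, (6,4) g=1 f=9, (7,3) g=1 f=9]

expanded=(3,1); open=[(3,0) g=6 f=7, (4,1) g=4 f=7, (5,1) g=3 f=7, (6,2) g=1 f=7, (6,4) g=1 f=9, (7,3) g=1 f=9]; closed=[(3,1), (3,2), (4,2), (5,2), (5,3), (6,3)]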